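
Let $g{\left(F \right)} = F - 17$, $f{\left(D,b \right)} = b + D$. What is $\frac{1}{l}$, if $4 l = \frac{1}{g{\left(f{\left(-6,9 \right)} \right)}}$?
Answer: $-56$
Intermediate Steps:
$f{\left(D,b \right)} = D + b$
$g{\left(F \right)} = -17 + F$
$l = - \frac{1}{56}$ ($l = \frac{1}{4 \left(-17 + \left(-6 + 9\right)\right)} = \frac{1}{4 \left(-17 + 3\right)} = \frac{1}{4 \left(-14\right)} = \frac{1}{4} \left(- \frac{1}{14}\right) = - \frac{1}{56} \approx -0.017857$)
$\frac{1}{l} = \frac{1}{- \frac{1}{56}} = -56$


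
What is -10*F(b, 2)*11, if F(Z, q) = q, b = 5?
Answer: -220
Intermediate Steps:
-10*F(b, 2)*11 = -10*2*11 = -20*11 = -220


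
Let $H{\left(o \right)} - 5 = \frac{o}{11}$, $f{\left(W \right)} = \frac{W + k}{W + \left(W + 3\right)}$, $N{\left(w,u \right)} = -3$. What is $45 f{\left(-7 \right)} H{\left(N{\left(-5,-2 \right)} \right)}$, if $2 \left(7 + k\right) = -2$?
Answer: $\frac{35100}{121} \approx 290.08$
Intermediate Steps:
$k = -8$ ($k = -7 + \frac{1}{2} \left(-2\right) = -7 - 1 = -8$)
$f{\left(W \right)} = \frac{-8 + W}{3 + 2 W}$ ($f{\left(W \right)} = \frac{W - 8}{W + \left(W + 3\right)} = \frac{-8 + W}{W + \left(3 + W\right)} = \frac{-8 + W}{3 + 2 W}$)
$H{\left(o \right)} = 5 + \frac{o}{11}$
$45 f{\left(-7 \right)} H{\left(N{\left(-5,-2 \right)} \right)} = 45 \frac{-8 - 7}{3 + 2 \left(-7\right)} \left(5 + \frac{1}{11} \left(-3\right)\right) = 45 \frac{1}{3 - 14} \left(-15\right) \left(5 - \frac{3}{11}\right) = 45 \frac{1}{-11} \left(-15\right) \frac{52}{11} = 45 \left(\left(- \frac{1}{11}\right) \left(-15\right)\right) \frac{52}{11} = 45 \cdot \frac{15}{11} \cdot \frac{52}{11} = \frac{675}{11} \cdot \frac{52}{11} = \frac{35100}{121}$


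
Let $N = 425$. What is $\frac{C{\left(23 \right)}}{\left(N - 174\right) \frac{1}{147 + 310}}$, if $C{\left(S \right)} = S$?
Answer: $\frac{10511}{251} \approx 41.876$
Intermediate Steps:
$\frac{C{\left(23 \right)}}{\left(N - 174\right) \frac{1}{147 + 310}} = \frac{23}{\left(425 - 174\right) \frac{1}{147 + 310}} = \frac{23}{251 \cdot \frac{1}{457}} = \frac{23}{\frac{251}{457}} = 23 \cdot \frac{457}{251} = \frac{10511}{251}$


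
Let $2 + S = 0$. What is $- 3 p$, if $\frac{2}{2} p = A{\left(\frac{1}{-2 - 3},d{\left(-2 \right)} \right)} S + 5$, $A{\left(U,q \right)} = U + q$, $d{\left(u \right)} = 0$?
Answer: $- \frac{81}{5} \approx -16.2$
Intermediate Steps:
$S = -2$ ($S = -2 + 0 = -2$)
$p = \frac{27}{5}$ ($p = \left(\frac{1}{-2 - 3} + 0\right) \left(-2\right) + 5 = \left(\frac{1}{-5} + 0\right) \left(-2\right) + 5 = \left(- \frac{1}{5} + 0\right) \left(-2\right) + 5 = \left(- \frac{1}{5}\right) \left(-2\right) + 5 = \frac{2}{5} + 5 = \frac{27}{5} \approx 5.4$)
$- 3 p = \left(-3\right) \frac{27}{5} = - \frac{81}{5}$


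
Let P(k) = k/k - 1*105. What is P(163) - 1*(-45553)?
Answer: 45449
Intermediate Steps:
P(k) = -104 (P(k) = 1 - 105 = -104)
P(163) - 1*(-45553) = -104 - 1*(-45553) = -104 + 45553 = 45449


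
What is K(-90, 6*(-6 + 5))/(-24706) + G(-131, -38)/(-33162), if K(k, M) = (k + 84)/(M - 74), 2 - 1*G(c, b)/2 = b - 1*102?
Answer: -140379823/16386007440 ≈ -0.0085671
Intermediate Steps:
G(c, b) = 208 - 2*b (G(c, b) = 4 - 2*(b - 1*102) = 4 - 2*(b - 102) = 4 - 2*(-102 + b) = 4 + (204 - 2*b) = 208 - 2*b)
K(k, M) = (84 + k)/(-74 + M)
K(-90, 6*(-6 + 5))/(-24706) + G(-131, -38)/(-33162) = ((84 - 90)/(-74 + 6*(-6 + 5)))/(-24706) + (208 - 2*(-38))/(-33162) = (-6/(-74 + 6*(-1)))*(-1/24706) + (208 + 76)*(-1/33162) = (-6/(-74 - 6))*(-1/24706) + 284*(-1/33162) = (-6/(-80))*(-1/24706) - 142/16581 = -1/80*(-6)*(-1/24706) - 142/16581 = (3/40)*(-1/24706) - 142/16581 = -3/988240 - 142/16581 = -140379823/16386007440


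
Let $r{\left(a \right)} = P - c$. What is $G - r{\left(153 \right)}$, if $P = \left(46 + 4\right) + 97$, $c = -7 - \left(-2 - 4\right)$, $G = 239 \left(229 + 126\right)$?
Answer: $84697$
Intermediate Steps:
$G = 84845$ ($G = 239 \cdot 355 = 84845$)
$c = -1$ ($c = -7 - \left(-2 - 4\right) = -7 - -6 = -7 + 6 = -1$)
$P = 147$ ($P = 50 + 97 = 147$)
$r{\left(a \right)} = 148$ ($r{\left(a \right)} = 147 - -1 = 147 + 1 = 148$)
$G - r{\left(153 \right)} = 84845 - 148 = 84697$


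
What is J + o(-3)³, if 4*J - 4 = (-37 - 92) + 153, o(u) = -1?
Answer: 6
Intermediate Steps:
J = 7 (J = 1 + ((-37 - 92) + 153)/4 = 1 + (-129 + 153)/4 = 1 + (¼)*24 = 1 + 6 = 7)
J + o(-3)³ = 7 + (-1)³ = 7 - 1 = 6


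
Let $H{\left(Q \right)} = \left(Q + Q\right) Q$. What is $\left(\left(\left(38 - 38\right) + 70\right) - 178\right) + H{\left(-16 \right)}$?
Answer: $404$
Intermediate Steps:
$H{\left(Q \right)} = 2 Q^{2}$ ($H{\left(Q \right)} = 2 Q Q = 2 Q^{2}$)
$\left(\left(\left(38 - 38\right) + 70\right) - 178\right) + H{\left(-16 \right)} = \left(\left(\left(38 - 38\right) + 70\right) - 178\right) + 2 \left(-16\right)^{2} = \left(\left(0 + 70\right) - 178\right) + 2 \cdot 256 = \left(70 - 178\right) + 512 = -108 + 512 = 404$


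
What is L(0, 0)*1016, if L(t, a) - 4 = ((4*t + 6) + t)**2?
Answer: 40640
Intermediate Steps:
L(t, a) = 4 + (6 + 5*t)**2 (L(t, a) = 4 + ((4*t + 6) + t)**2 = 4 + ((6 + 4*t) + t)**2 = 4 + (6 + 5*t)**2)
L(0, 0)*1016 = (4 + (6 + 5*0)**2)*1016 = (4 + (6 + 0)**2)*1016 = (4 + 6**2)*1016 = (4 + 36)*1016 = 40*1016 = 40640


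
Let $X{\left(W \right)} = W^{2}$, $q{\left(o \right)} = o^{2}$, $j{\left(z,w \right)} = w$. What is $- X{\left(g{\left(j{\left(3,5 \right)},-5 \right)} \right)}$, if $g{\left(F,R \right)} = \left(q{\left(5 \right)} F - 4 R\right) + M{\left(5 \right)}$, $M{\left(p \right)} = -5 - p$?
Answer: $-18225$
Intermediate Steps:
$g{\left(F,R \right)} = -10 - 4 R + 25 F$ ($g{\left(F,R \right)} = \left(5^{2} F - 4 R\right) - 10 = \left(25 F - 4 R\right) - 10 = \left(- 4 R + 25 F\right) - 10 = -10 - 4 R + 25 F$)
$- X{\left(g{\left(j{\left(3,5 \right)},-5 \right)} \right)} = - \left(-10 - -20 + 25 \cdot 5\right)^{2} = - \left(-10 + 20 + 125\right)^{2} = - 135^{2} = \left(-1\right) 18225 = -18225$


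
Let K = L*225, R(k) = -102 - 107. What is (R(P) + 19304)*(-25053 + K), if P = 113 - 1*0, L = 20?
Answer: -392459535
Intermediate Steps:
P = 113 (P = 113 + 0 = 113)
R(k) = -209
K = 4500 (K = 20*225 = 4500)
(R(P) + 19304)*(-25053 + K) = (-209 + 19304)*(-25053 + 4500) = 19095*(-20553) = -392459535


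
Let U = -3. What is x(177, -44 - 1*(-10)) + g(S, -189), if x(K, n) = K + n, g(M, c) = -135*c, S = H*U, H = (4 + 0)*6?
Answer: 25658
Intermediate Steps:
H = 24 (H = 4*6 = 24)
S = -72 (S = 24*(-3) = -72)
x(177, -44 - 1*(-10)) + g(S, -189) = (177 + (-44 - 1*(-10))) - 135*(-189) = (177 + (-44 + 10)) + 25515 = (177 - 34) + 25515 = 143 + 25515 = 25658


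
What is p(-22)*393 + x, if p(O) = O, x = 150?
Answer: -8496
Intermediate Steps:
p(-22)*393 + x = -22*393 + 150 = -8646 + 150 = -8496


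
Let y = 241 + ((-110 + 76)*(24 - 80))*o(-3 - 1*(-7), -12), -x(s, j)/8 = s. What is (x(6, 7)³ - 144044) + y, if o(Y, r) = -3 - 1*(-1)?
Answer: -258203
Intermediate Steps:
x(s, j) = -8*s
o(Y, r) = -2 (o(Y, r) = -3 + 1 = -2)
y = -3567 (y = 241 + ((-110 + 76)*(24 - 80))*(-2) = 241 - 34*(-56)*(-2) = 241 + 1904*(-2) = 241 - 3808 = -3567)
(x(6, 7)³ - 144044) + y = ((-8*6)³ - 144044) - 3567 = ((-48)³ - 144044) - 3567 = (-110592 - 144044) - 3567 = -254636 - 3567 = -258203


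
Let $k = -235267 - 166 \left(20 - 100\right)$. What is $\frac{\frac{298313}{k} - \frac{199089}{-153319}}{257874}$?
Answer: $- \frac{770940502}{4388348212071261} \approx -1.7568 \cdot 10^{-7}$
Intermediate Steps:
$k = -221987$ ($k = -235267 - -13280 = -235267 + 13280 = -221987$)
$\frac{\frac{298313}{k} - \frac{199089}{-153319}}{257874} = \frac{\frac{298313}{-221987} - \frac{199089}{-153319}}{257874} = \left(298313 \left(- \frac{1}{221987}\right) - - \frac{199089}{153319}\right) \frac{1}{257874} = \left(- \frac{298313}{221987} + \frac{199089}{153319}\right) \frac{1}{257874} = \left(- \frac{1541881004}{34034824853}\right) \frac{1}{257874} = - \frac{770940502}{4388348212071261}$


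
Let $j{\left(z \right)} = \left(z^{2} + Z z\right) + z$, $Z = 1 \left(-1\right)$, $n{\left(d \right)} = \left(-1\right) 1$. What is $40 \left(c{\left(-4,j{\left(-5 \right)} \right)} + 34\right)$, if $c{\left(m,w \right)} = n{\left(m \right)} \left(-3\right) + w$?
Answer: $2480$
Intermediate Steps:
$n{\left(d \right)} = -1$
$Z = -1$
$j{\left(z \right)} = z^{2}$ ($j{\left(z \right)} = \left(z^{2} - z\right) + z = z^{2}$)
$c{\left(m,w \right)} = 3 + w$ ($c{\left(m,w \right)} = \left(-1\right) \left(-3\right) + w = 3 + w$)
$40 \left(c{\left(-4,j{\left(-5 \right)} \right)} + 34\right) = 40 \left(\left(3 + \left(-5\right)^{2}\right) + 34\right) = 40 \left(\left(3 + 25\right) + 34\right) = 40 \left(28 + 34\right) = 40 \cdot 62 = 2480$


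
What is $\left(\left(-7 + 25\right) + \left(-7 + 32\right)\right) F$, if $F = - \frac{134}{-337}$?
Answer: $\frac{5762}{337} \approx 17.098$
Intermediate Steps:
$F = \frac{134}{337}$ ($F = \left(-134\right) \left(- \frac{1}{337}\right) = \frac{134}{337} \approx 0.39763$)
$\left(\left(-7 + 25\right) + \left(-7 + 32\right)\right) F = \left(\left(-7 + 25\right) + \left(-7 + 32\right)\right) \frac{134}{337} = \left(18 + 25\right) \frac{134}{337} = 43 \cdot \frac{134}{337} = \frac{5762}{337}$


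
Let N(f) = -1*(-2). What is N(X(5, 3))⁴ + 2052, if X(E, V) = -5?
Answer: 2068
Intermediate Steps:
N(f) = 2
N(X(5, 3))⁴ + 2052 = 2⁴ + 2052 = 16 + 2052 = 2068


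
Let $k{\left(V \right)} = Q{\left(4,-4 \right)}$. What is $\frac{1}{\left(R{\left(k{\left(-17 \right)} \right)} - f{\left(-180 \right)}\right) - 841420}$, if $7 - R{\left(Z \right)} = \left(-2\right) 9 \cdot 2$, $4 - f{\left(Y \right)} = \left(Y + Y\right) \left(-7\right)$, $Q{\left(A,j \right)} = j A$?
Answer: $- \frac{1}{838861} \approx -1.1921 \cdot 10^{-6}$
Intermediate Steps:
$Q{\left(A,j \right)} = A j$
$f{\left(Y \right)} = 4 + 14 Y$ ($f{\left(Y \right)} = 4 - \left(Y + Y\right) \left(-7\right) = 4 - 2 Y \left(-7\right) = 4 - - 14 Y = 4 + 14 Y$)
$k{\left(V \right)} = -16$ ($k{\left(V \right)} = 4 \left(-4\right) = -16$)
$R{\left(Z \right)} = 43$ ($R{\left(Z \right)} = 7 - \left(-2\right) 9 \cdot 2 = 7 - \left(-18\right) 2 = 7 - -36 = 7 + 36 = 43$)
$\frac{1}{\left(R{\left(k{\left(-17 \right)} \right)} - f{\left(-180 \right)}\right) - 841420} = \frac{1}{\left(43 - \left(4 + 14 \left(-180\right)\right)\right) - 841420} = \frac{1}{\left(43 - \left(4 - 2520\right)\right) - 841420} = \frac{1}{\left(43 - -2516\right) - 841420} = \frac{1}{\left(43 + 2516\right) - 841420} = \frac{1}{2559 - 841420} = \frac{1}{-838861} = - \frac{1}{838861}$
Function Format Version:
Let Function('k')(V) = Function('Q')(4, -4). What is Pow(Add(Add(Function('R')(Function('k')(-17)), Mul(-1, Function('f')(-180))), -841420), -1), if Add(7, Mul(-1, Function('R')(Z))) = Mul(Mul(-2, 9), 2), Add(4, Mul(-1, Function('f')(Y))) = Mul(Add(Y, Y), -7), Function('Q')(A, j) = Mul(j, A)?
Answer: Rational(-1, 838861) ≈ -1.1921e-6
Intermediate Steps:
Function('Q')(A, j) = Mul(A, j)
Function('f')(Y) = Add(4, Mul(14, Y)) (Function('f')(Y) = Add(4, Mul(-1, Mul(Add(Y, Y), -7))) = Add(4, Mul(-1, Mul(Mul(2, Y), -7))) = Add(4, Mul(-1, Mul(-14, Y))) = Add(4, Mul(14, Y)))
Function('k')(V) = -16 (Function('k')(V) = Mul(4, -4) = -16)
Function('R')(Z) = 43 (Function('R')(Z) = Add(7, Mul(-1, Mul(Mul(-2, 9), 2))) = Add(7, Mul(-1, Mul(-18, 2))) = Add(7, Mul(-1, -36)) = Add(7, 36) = 43)
Pow(Add(Add(Function('R')(Function('k')(-17)), Mul(-1, Function('f')(-180))), -841420), -1) = Pow(Add(Add(43, Mul(-1, Add(4, Mul(14, -180)))), -841420), -1) = Pow(Add(Add(43, Mul(-1, Add(4, -2520))), -841420), -1) = Pow(Add(Add(43, Mul(-1, -2516)), -841420), -1) = Pow(Add(Add(43, 2516), -841420), -1) = Pow(Add(2559, -841420), -1) = Pow(-838861, -1) = Rational(-1, 838861)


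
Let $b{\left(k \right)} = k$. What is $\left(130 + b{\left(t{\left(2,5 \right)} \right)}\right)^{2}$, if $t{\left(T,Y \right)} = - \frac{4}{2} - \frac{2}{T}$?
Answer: $16129$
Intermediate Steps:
$t{\left(T,Y \right)} = -2 - \frac{2}{T}$ ($t{\left(T,Y \right)} = \left(-4\right) \frac{1}{2} - \frac{2}{T} = -2 - \frac{2}{T}$)
$\left(130 + b{\left(t{\left(2,5 \right)} \right)}\right)^{2} = \left(130 - \left(2 + \frac{2}{2}\right)\right)^{2} = \left(130 - 3\right)^{2} = 127^{2} = 16129$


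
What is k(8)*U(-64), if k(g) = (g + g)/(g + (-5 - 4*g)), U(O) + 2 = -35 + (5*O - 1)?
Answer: 5728/29 ≈ 197.52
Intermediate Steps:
U(O) = -38 + 5*O (U(O) = -2 + (-35 + (5*O - 1)) = -2 + (-35 + (-1 + 5*O)) = -2 + (-36 + 5*O) = -38 + 5*O)
k(g) = 2*g/(-5 - 3*g) (k(g) = (2*g)/(-5 - 3*g) = 2*g/(-5 - 3*g))
k(8)*U(-64) = (-2*8/(5 + 3*8))*(-38 + 5*(-64)) = (-2*8/(5 + 24))*(-38 - 320) = -2*8/29*(-358) = -2*8*1/29*(-358) = -16/29*(-358) = 5728/29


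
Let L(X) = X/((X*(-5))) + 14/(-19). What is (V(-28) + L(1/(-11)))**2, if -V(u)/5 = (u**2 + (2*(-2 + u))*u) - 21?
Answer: 1346792744196/9025 ≈ 1.4923e+8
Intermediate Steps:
V(u) = 105 - 5*u**2 - 5*u*(-4 + 2*u) (V(u) = -5*((u**2 + (2*(-2 + u))*u) - 21) = -5*((u**2 + (-4 + 2*u)*u) - 21) = -5*((u**2 + u*(-4 + 2*u)) - 21) = -5*(-21 + u**2 + u*(-4 + 2*u)) = 105 - 5*u**2 - 5*u*(-4 + 2*u))
L(X) = -89/95 (L(X) = X/((-5*X)) + 14*(-1/19) = X*(-1/(5*X)) - 14/19 = -1/5 - 14/19 = -89/95)
(V(-28) + L(1/(-11)))**2 = ((105 - 15*(-28)**2 + 20*(-28)) - 89/95)**2 = ((105 - 15*784 - 560) - 89/95)**2 = ((105 - 11760 - 560) - 89/95)**2 = (-12215 - 89/95)**2 = (-1160514/95)**2 = 1346792744196/9025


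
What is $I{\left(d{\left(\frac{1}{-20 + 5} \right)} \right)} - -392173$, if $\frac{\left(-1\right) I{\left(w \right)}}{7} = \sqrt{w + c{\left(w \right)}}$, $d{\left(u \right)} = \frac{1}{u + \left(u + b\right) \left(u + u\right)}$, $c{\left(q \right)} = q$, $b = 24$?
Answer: $392173 - \frac{105 i \sqrt{1466}}{733} \approx 3.9217 \cdot 10^{5} - 5.4847 i$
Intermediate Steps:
$d{\left(u \right)} = \frac{1}{u + 2 u \left(24 + u\right)}$ ($d{\left(u \right)} = \frac{1}{u + \left(u + 24\right) \left(u + u\right)} = \frac{1}{u + \left(24 + u\right) 2 u} = \frac{1}{u + 2 u \left(24 + u\right)}$)
$I{\left(w \right)} = - 7 \sqrt{2} \sqrt{w}$ ($I{\left(w \right)} = - 7 \sqrt{w + w} = - 7 \sqrt{2 w} = - 7 \sqrt{2} \sqrt{w}$)
$I{\left(d{\left(\frac{1}{-20 + 5} \right)} \right)} - -392173 = - 7 \sqrt{2} \sqrt{\frac{1}{\frac{1}{-20 + 5} \left(49 + \frac{2}{-20 + 5}\right)}} - -392173 = - 7 \sqrt{2} \sqrt{\frac{1}{\frac{1}{-15} \left(49 + \frac{2}{-15}\right)}} + 392173 = - 7 \sqrt{2} \sqrt{\frac{1}{\left(- \frac{1}{15}\right) \left(49 + 2 \left(- \frac{1}{15}\right)\right)}} + 392173 = - 7 \sqrt{2} \sqrt{- \frac{15}{49 - \frac{2}{15}}} + 392173 = - 7 \sqrt{2} \sqrt{- \frac{15}{\frac{733}{15}}} + 392173 = - 7 \sqrt{2} \sqrt{\left(-15\right) \frac{15}{733}} + 392173 = - 7 \sqrt{2} \sqrt{- \frac{225}{733}} + 392173 = - 7 \sqrt{2} \frac{15 i \sqrt{733}}{733} + 392173 = - \frac{105 i \sqrt{1466}}{733} + 392173 = 392173 - \frac{105 i \sqrt{1466}}{733}$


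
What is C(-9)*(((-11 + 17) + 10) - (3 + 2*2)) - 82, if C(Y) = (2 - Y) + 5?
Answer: 62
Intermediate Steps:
C(Y) = 7 - Y
C(-9)*(((-11 + 17) + 10) - (3 + 2*2)) - 82 = (7 - 1*(-9))*(((-11 + 17) + 10) - (3 + 2*2)) - 82 = (7 + 9)*((6 + 10) - (3 + 4)) - 82 = 16*(16 - 1*7) - 82 = 16*(16 - 7) - 82 = 16*9 - 82 = 144 - 82 = 62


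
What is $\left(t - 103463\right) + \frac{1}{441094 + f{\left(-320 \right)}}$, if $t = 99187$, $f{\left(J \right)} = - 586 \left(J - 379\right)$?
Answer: $- \frac{3637627407}{850708} \approx -4276.0$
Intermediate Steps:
$f{\left(J \right)} = 222094 - 586 J$ ($f{\left(J \right)} = - 586 \left(-379 + J\right) = 222094 - 586 J$)
$\left(t - 103463\right) + \frac{1}{441094 + f{\left(-320 \right)}} = \left(99187 - 103463\right) + \frac{1}{441094 + \left(222094 - -187520\right)} = \left(99187 - 103463\right) + \frac{1}{441094 + \left(222094 + 187520\right)} = -4276 + \frac{1}{441094 + 409614} = -4276 + \frac{1}{850708} = - \frac{3637627407}{850708}$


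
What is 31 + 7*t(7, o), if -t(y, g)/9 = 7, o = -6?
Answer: -410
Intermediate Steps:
t(y, g) = -63 (t(y, g) = -9*7 = -63)
31 + 7*t(7, o) = 31 + 7*(-63) = 31 - 441 = -410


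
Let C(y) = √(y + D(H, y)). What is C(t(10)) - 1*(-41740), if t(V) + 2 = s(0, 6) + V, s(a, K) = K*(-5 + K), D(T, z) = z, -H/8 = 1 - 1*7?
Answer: 41740 + 2*√7 ≈ 41745.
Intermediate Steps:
H = 48 (H = -8*(1 - 1*7) = -8*(1 - 7) = -8*(-6) = 48)
t(V) = 4 + V (t(V) = -2 + (6*(-5 + 6) + V) = -2 + (6*1 + V) = -2 + (6 + V) = 4 + V)
C(y) = √2*√y (C(y) = √(y + y) = √(2*y) = √2*√y)
C(t(10)) - 1*(-41740) = √2*√(4 + 10) - 1*(-41740) = √2*√14 + 41740 = 2*√7 + 41740 = 41740 + 2*√7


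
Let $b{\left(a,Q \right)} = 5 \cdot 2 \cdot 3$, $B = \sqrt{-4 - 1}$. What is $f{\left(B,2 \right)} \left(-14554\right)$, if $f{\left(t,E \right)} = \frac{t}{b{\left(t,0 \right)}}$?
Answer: $- \frac{7277 i \sqrt{5}}{15} \approx - 1084.8 i$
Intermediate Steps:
$B = i \sqrt{5}$ ($B = \sqrt{-5} = i \sqrt{5} \approx 2.2361 i$)
$b{\left(a,Q \right)} = 30$ ($b{\left(a,Q \right)} = 10 \cdot 3 = 30$)
$f{\left(t,E \right)} = \frac{t}{30}$
$f{\left(B,2 \right)} \left(-14554\right) = \frac{i \sqrt{5}}{30} \left(-14554\right) = - \frac{7277 i \sqrt{5}}{15}$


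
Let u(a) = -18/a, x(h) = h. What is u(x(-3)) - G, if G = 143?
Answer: -137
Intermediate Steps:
u(x(-3)) - G = -18/(-3) - 1*143 = -18*(-⅓) - 143 = 6 - 143 = -137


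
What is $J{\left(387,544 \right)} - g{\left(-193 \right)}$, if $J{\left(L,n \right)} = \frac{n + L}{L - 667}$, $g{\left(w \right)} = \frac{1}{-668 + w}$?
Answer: $- \frac{114473}{34440} \approx -3.3238$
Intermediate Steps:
$J{\left(L,n \right)} = \frac{L + n}{-667 + L}$
$J{\left(387,544 \right)} - g{\left(-193 \right)} = \frac{387 + 544}{-667 + 387} - \frac{1}{-668 - 193} = \frac{1}{-280} \cdot 931 - \frac{1}{-861} = \left(- \frac{1}{280}\right) 931 - - \frac{1}{861} = - \frac{133}{40} + \frac{1}{861} = - \frac{114473}{34440}$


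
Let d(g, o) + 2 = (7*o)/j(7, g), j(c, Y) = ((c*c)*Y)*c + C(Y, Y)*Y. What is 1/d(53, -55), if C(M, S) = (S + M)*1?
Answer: -23797/47979 ≈ -0.49599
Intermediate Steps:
C(M, S) = M + S (C(M, S) = (M + S)*1 = M + S)
j(c, Y) = 2*Y² + Y*c³ (j(c, Y) = ((c*c)*Y)*c + (Y + Y)*Y = (c²*Y)*c + (2*Y)*Y = (Y*c²)*c + 2*Y² = Y*c³ + 2*Y² = 2*Y² + Y*c³)
d(g, o) = -2 + 7*o/(g*(343 + 2*g)) (d(g, o) = -2 + (7*o)/((g*(7³ + 2*g))) = -2 + (7*o)/((g*(343 + 2*g))) = -2 + (7*o)*(1/(g*(343 + 2*g))) = -2 + 7*o/(g*(343 + 2*g)))
1/d(53, -55) = 1/((7*(-55) - 2*53*(343 + 2*53))/(53*(343 + 2*53))) = 1/((-385 - 2*53*(343 + 106))/(53*(343 + 106))) = 1/((1/53)*(-385 - 2*53*449)/449) = 1/((1/53)*(1/449)*(-385 - 47594)) = 1/((1/53)*(1/449)*(-47979)) = 1/(-47979/23797) = -23797/47979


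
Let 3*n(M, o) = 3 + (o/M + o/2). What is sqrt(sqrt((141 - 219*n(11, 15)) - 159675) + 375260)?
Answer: sqrt(181625840 + 66*I*sqrt(8625958))/22 ≈ 612.58 + 0.32689*I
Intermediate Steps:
n(M, o) = 1 + o/6 + o/(3*M) (n(M, o) = (3 + (o/M + o/2))/3 = (3 + (o/2 + o/M))/3 = (3 + o/2 + o/M)/3 = 1 + o/6 + o/(3*M))
sqrt(sqrt((141 - 219*n(11, 15)) - 159675) + 375260) = sqrt(sqrt((141 - 219*(1 + (1/6)*15 + (1/3)*15/11)) - 159675) + 375260) = sqrt(sqrt((141 - 219*(1 + 5/2 + (1/3)*15*(1/11))) - 159675) + 375260) = sqrt(sqrt((141 - 219*(1 + 5/2 + 5/11)) - 159675) + 375260) = sqrt(sqrt((141 - 219*87/22) - 159675) + 375260) = sqrt(sqrt((141 - 19053/22) - 159675) + 375260) = sqrt(sqrt(-15951/22 - 159675) + 375260) = sqrt(sqrt(-3528801/22) + 375260) = sqrt(3*I*sqrt(8625958)/22 + 375260) = sqrt(375260 + 3*I*sqrt(8625958)/22)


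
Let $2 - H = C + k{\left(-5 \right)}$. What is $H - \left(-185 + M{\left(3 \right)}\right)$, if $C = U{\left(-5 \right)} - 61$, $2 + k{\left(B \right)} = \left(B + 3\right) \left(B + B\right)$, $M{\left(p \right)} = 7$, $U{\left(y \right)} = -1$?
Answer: $224$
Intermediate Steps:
$k{\left(B \right)} = -2 + 2 B \left(3 + B\right)$ ($k{\left(B \right)} = -2 + \left(B + 3\right) \left(B + B\right) = -2 + \left(3 + B\right) 2 B = -2 + 2 B \left(3 + B\right)$)
$C = -62$ ($C = -1 - 61 = -62$)
$H = 46$ ($H = 2 - \left(-62 + \left(-2 + 2 \left(-5\right)^{2} + 6 \left(-5\right)\right)\right) = 2 - \left(-62 - -18\right) = 2 - \left(-62 + 18\right) = 2 - -44 = 2 + 44 = 46$)
$H - \left(-185 + M{\left(3 \right)}\right) = 46 - \left(-185 + 7\right) = 46 - -178 = 46 + 178 = 224$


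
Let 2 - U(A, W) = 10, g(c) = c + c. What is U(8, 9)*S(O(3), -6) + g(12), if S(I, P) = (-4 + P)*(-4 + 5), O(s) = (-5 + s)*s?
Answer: 104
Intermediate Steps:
g(c) = 2*c
U(A, W) = -8 (U(A, W) = 2 - 1*10 = 2 - 10 = -8)
O(s) = s*(-5 + s)
S(I, P) = -4 + P (S(I, P) = (-4 + P)*1 = -4 + P)
U(8, 9)*S(O(3), -6) + g(12) = -8*(-4 - 6) + 2*12 = -8*(-10) + 24 = 80 + 24 = 104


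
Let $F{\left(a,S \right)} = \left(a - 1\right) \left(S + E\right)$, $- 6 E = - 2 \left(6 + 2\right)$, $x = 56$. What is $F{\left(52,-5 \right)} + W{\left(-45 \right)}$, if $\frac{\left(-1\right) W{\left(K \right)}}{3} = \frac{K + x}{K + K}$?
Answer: $- \frac{3559}{30} \approx -118.63$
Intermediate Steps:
$E = \frac{8}{3}$ ($E = - \frac{\left(-2\right) \left(6 + 2\right)}{6} = - \frac{\left(-2\right) 8}{6} = \left(- \frac{1}{6}\right) \left(-16\right) = \frac{8}{3} \approx 2.6667$)
$F{\left(a,S \right)} = \left(-1 + a\right) \left(\frac{8}{3} + S\right)$ ($F{\left(a,S \right)} = \left(a - 1\right) \left(S + \frac{8}{3}\right) = \left(-1 + a\right) \left(\frac{8}{3} + S\right)$)
$W{\left(K \right)} = - \frac{3 \left(56 + K\right)}{2 K}$ ($W{\left(K \right)} = - 3 \frac{K + 56}{K + K} = - 3 \frac{56 + K}{2 K} = - \frac{3 \left(56 + K\right)}{2 K}$)
$F{\left(52,-5 \right)} + W{\left(-45 \right)} = \left(- \frac{8}{3} - -5 + \frac{8}{3} \cdot 52 - 260\right) - \left(\frac{3}{2} + \frac{84}{-45}\right) = \left(- \frac{8}{3} + 5 + \frac{416}{3} - 260\right) - - \frac{11}{30} = -119 + \left(- \frac{3}{2} + \frac{28}{15}\right) = -119 + \frac{11}{30} = - \frac{3559}{30}$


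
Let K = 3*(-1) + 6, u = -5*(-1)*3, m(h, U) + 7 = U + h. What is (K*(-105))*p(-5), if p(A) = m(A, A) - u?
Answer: 10080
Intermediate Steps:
m(h, U) = -7 + U + h (m(h, U) = -7 + (U + h) = -7 + U + h)
u = 15 (u = 5*3 = 15)
K = 3 (K = -3 + 6 = 3)
p(A) = -22 + 2*A (p(A) = (-7 + A + A) - 1*15 = (-7 + 2*A) - 15 = -22 + 2*A)
(K*(-105))*p(-5) = (3*(-105))*(-22 + 2*(-5)) = -315*(-22 - 10) = -315*(-32) = 10080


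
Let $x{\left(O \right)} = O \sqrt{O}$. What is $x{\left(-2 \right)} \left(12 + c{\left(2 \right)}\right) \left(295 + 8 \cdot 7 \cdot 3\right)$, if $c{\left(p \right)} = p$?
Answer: $- 12964 i \sqrt{2} \approx - 18334.0 i$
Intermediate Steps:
$x{\left(O \right)} = O^{\frac{3}{2}}$
$x{\left(-2 \right)} \left(12 + c{\left(2 \right)}\right) \left(295 + 8 \cdot 7 \cdot 3\right) = \left(-2\right)^{\frac{3}{2}} \left(12 + 2\right) \left(295 + 8 \cdot 7 \cdot 3\right) = - 2 i \sqrt{2} \cdot 14 \left(295 + 56 \cdot 3\right) = - 28 i \sqrt{2} \left(295 + 168\right) = - 28 i \sqrt{2} \cdot 463 = - 12964 i \sqrt{2}$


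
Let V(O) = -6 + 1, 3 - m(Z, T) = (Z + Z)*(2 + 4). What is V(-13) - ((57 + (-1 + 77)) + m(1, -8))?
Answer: -129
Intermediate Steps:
m(Z, T) = 3 - 12*Z (m(Z, T) = 3 - (Z + Z)*(2 + 4) = 3 - 2*Z*6 = 3 - 12*Z)
V(O) = -5
V(-13) - ((57 + (-1 + 77)) + m(1, -8)) = -5 - ((57 + (-1 + 77)) + (3 - 12*1)) = -5 - ((57 + 76) + (3 - 12)) = -5 - (133 - 9) = -5 - 1*124 = -5 - 124 = -129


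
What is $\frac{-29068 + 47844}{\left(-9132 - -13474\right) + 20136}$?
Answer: $\frac{9388}{12239} \approx 0.76706$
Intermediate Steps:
$\frac{-29068 + 47844}{\left(-9132 - -13474\right) + 20136} = \frac{18776}{\left(-9132 + 13474\right) + 20136} = \frac{18776}{4342 + 20136} = \frac{18776}{24478} = 18776 \cdot \frac{1}{24478} = \frac{9388}{12239}$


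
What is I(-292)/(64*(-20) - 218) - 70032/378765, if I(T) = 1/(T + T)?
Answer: -20421951953/110451914160 ≈ -0.18489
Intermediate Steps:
I(T) = 1/(2*T)
I(-292)/(64*(-20) - 218) - 70032/378765 = ((½)/(-292))/(64*(-20) - 218) - 70032/378765 = ((½)*(-1/292))/(-1280 - 218) - 70032*1/378765 = -1/584/(-1498) - 23344/126255 = -1/584*(-1/1498) - 23344/126255 = 1/874832 - 23344/126255 = -20421951953/110451914160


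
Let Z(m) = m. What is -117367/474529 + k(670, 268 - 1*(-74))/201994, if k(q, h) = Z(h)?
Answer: -48848840/198863093 ≈ -0.24564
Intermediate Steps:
k(q, h) = h
-117367/474529 + k(670, 268 - 1*(-74))/201994 = -117367/474529 + (268 - 1*(-74))/201994 = -117367*1/474529 + (268 + 74)*(1/201994) = -487/1969 + 342*(1/201994) = -487/1969 + 171/100997 = -48848840/198863093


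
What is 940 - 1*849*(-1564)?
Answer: 1328776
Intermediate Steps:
940 - 1*849*(-1564) = 940 - 849*(-1564) = 940 + 1327836 = 1328776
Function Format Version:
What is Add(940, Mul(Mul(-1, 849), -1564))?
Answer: 1328776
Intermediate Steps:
Add(940, Mul(Mul(-1, 849), -1564)) = Add(940, Mul(-849, -1564)) = Add(940, 1327836) = 1328776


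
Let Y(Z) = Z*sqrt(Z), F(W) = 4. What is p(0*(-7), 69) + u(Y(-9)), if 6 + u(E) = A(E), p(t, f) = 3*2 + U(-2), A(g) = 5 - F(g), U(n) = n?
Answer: -1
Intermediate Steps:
A(g) = 1 (A(g) = 5 - 1*4 = 5 - 4 = 1)
Y(Z) = Z**(3/2)
p(t, f) = 4 (p(t, f) = 3*2 - 2 = 6 - 2 = 4)
u(E) = -5 (u(E) = -6 + 1 = -5)
p(0*(-7), 69) + u(Y(-9)) = 4 - 5 = -1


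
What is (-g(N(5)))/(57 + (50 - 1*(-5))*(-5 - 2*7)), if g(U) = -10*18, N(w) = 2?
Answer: -45/247 ≈ -0.18219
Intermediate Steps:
g(U) = -180
(-g(N(5)))/(57 + (50 - 1*(-5))*(-5 - 2*7)) = (-1*(-180))/(57 + (50 - 1*(-5))*(-5 - 2*7)) = 180/(57 + (50 + 5)*(-5 - 14)) = 180/(57 + 55*(-19)) = 180/(57 - 1045) = 180/(-988) = 180*(-1/988) = -45/247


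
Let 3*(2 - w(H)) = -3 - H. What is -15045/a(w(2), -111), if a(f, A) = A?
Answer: 5015/37 ≈ 135.54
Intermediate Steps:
w(H) = 3 + H/3 (w(H) = 2 - (-3 - H)/3 = 2 + (1 + H/3) = 3 + H/3)
-15045/a(w(2), -111) = -15045/(-111) = -15045*(-1/111) = 5015/37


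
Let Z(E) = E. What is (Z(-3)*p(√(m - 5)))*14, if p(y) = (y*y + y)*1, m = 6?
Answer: -84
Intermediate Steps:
p(y) = y + y² (p(y) = (y² + y)*1 = (y + y²)*1 = y + y²)
(Z(-3)*p(√(m - 5)))*14 = -3*√(6 - 5)*(1 + √(6 - 5))*14 = -3*√1*(1 + √1)*14 = -3*(1 + 1)*14 = -3*2*14 = -6*14 = -84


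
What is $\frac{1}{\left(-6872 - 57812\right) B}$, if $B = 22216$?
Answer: $- \frac{1}{1437019744} \approx -6.9588 \cdot 10^{-10}$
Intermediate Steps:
$\frac{1}{\left(-6872 - 57812\right) B} = \frac{1}{\left(-6872 - 57812\right) 22216} = \frac{1}{-64684} \cdot \frac{1}{22216} = \left(- \frac{1}{64684}\right) \frac{1}{22216} = - \frac{1}{1437019744}$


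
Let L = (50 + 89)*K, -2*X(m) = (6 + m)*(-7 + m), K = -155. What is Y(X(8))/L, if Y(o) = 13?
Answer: -13/21545 ≈ -0.00060339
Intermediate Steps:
X(m) = -(-7 + m)*(6 + m)/2 (X(m) = -(6 + m)*(-7 + m)/2 = -(-7 + m)*(6 + m)/2)
L = -21545 (L = (50 + 89)*(-155) = 139*(-155) = -21545)
Y(X(8))/L = 13/(-21545) = 13*(-1/21545) = -13/21545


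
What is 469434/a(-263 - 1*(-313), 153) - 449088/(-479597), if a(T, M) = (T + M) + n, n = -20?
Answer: 75073773734/29255417 ≈ 2566.1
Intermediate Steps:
a(T, M) = -20 + M + T (a(T, M) = (T + M) - 20 = (M + T) - 20 = -20 + M + T)
469434/a(-263 - 1*(-313), 153) - 449088/(-479597) = 469434/(-20 + 153 + (-263 - 1*(-313))) - 449088/(-479597) = 469434/(-20 + 153 + (-263 + 313)) - 449088*(-1/479597) = 469434/(-20 + 153 + 50) + 449088/479597 = 469434/183 + 449088/479597 = 469434*(1/183) + 449088/479597 = 156478/61 + 449088/479597 = 75073773734/29255417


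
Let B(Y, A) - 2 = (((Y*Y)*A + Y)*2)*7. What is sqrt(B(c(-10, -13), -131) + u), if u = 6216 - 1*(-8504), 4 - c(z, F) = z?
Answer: I*sqrt(344546) ≈ 586.98*I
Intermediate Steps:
c(z, F) = 4 - z
B(Y, A) = 2 + 14*Y + 14*A*Y**2 (B(Y, A) = 2 + (((Y*Y)*A + Y)*2)*7 = 2 + ((Y**2*A + Y)*2)*7 = 2 + ((A*Y**2 + Y)*2)*7 = 2 + ((Y + A*Y**2)*2)*7 = 2 + (2*Y + 2*A*Y**2)*7 = 2 + (14*Y + 14*A*Y**2) = 2 + 14*Y + 14*A*Y**2)
u = 14720 (u = 6216 + 8504 = 14720)
sqrt(B(c(-10, -13), -131) + u) = sqrt((2 + 14*(4 - 1*(-10)) + 14*(-131)*(4 - 1*(-10))**2) + 14720) = sqrt((2 + 14*(4 + 10) + 14*(-131)*(4 + 10)**2) + 14720) = sqrt((2 + 14*14 + 14*(-131)*14**2) + 14720) = sqrt((2 + 196 + 14*(-131)*196) + 14720) = sqrt((2 + 196 - 359464) + 14720) = sqrt(-359266 + 14720) = sqrt(-344546) = I*sqrt(344546)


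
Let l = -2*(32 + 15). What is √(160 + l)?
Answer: √66 ≈ 8.1240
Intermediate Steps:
l = -94 (l = -2*47 = -94)
√(160 + l) = √(160 - 94) = √66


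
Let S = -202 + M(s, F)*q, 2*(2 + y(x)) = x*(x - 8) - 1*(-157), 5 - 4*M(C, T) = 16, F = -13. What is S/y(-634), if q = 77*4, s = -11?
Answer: -2098/407181 ≈ -0.0051525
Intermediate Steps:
M(C, T) = -11/4 (M(C, T) = 5/4 - ¼*16 = 5/4 - 4 = -11/4)
q = 308
y(x) = 153/2 + x*(-8 + x)/2 (y(x) = -2 + (x*(x - 8) - 1*(-157))/2 = -2 + (x*(-8 + x) + 157)/2 = -2 + (157 + x*(-8 + x))/2 = -2 + (157/2 + x*(-8 + x)/2) = 153/2 + x*(-8 + x)/2)
S = -1049 (S = -202 - 11/4*308 = -202 - 847 = -1049)
S/y(-634) = -1049/(153/2 + (½)*(-634)² - 4*(-634)) = -1049/(153/2 + (½)*401956 + 2536) = -1049/(153/2 + 200978 + 2536) = -1049/407181/2 = -1049*2/407181 = -2098/407181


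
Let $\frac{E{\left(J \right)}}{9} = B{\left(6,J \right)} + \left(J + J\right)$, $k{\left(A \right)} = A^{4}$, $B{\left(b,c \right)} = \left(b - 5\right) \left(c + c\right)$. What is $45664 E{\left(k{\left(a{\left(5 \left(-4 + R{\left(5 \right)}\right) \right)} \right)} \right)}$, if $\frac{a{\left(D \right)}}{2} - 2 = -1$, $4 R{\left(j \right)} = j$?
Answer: $26302464$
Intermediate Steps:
$R{\left(j \right)} = \frac{j}{4}$
$a{\left(D \right)} = 2$ ($a{\left(D \right)} = 4 + 2 \left(-1\right) = 4 - 2 = 2$)
$B{\left(b,c \right)} = 2 c \left(-5 + b\right)$ ($B{\left(b,c \right)} = \left(-5 + b\right) 2 c = 2 c \left(-5 + b\right)$)
$E{\left(J \right)} = 36 J$ ($E{\left(J \right)} = 9 \left(2 J \left(-5 + 6\right) + \left(J + J\right)\right) = 9 \left(2 J 1 + 2 J\right) = 9 \left(2 J + 2 J\right) = 9 \cdot 4 J = 36 J$)
$45664 E{\left(k{\left(a{\left(5 \left(-4 + R{\left(5 \right)}\right) \right)} \right)} \right)} = 45664 \cdot 36 \cdot 2^{4} = 45664 \cdot 36 \cdot 16 = 45664 \cdot 576 = 26302464$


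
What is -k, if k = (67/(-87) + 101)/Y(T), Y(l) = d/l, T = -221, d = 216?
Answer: 240890/2349 ≈ 102.55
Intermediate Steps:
Y(l) = 216/l
k = -240890/2349 (k = (67/(-87) + 101)/((216/(-221))) = (67*(-1/87) + 101)/((216*(-1/221))) = (-67/87 + 101)/(-216/221) = (8720/87)*(-221/216) = -240890/2349 ≈ -102.55)
-k = -1*(-240890/2349) = 240890/2349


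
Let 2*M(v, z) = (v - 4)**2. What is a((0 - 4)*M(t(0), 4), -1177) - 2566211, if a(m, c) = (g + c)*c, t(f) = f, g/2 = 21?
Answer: -1230316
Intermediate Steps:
g = 42 (g = 2*21 = 42)
M(v, z) = (-4 + v)**2/2 (M(v, z) = (v - 4)**2/2 = (-4 + v)**2/2)
a(m, c) = c*(42 + c) (a(m, c) = (42 + c)*c = c*(42 + c))
a((0 - 4)*M(t(0), 4), -1177) - 2566211 = -1177*(42 - 1177) - 2566211 = -1177*(-1135) - 2566211 = 1335895 - 2566211 = -1230316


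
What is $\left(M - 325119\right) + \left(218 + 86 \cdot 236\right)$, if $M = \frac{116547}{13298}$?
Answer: $- \frac{4050520743}{13298} \approx -3.046 \cdot 10^{5}$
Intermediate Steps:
$M = \frac{116547}{13298}$ ($M = 116547 \cdot \frac{1}{13298} = \frac{116547}{13298} \approx 8.7643$)
$\left(M - 325119\right) + \left(218 + 86 \cdot 236\right) = \left(\frac{116547}{13298} - 325119\right) + \left(218 + 86 \cdot 236\right) = - \frac{4323315915}{13298} + \left(218 + 20296\right) = - \frac{4323315915}{13298} + 20514 = - \frac{4050520743}{13298}$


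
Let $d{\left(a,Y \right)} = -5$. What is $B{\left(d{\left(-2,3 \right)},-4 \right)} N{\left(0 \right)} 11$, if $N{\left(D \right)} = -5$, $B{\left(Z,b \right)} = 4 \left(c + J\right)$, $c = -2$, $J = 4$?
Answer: $-440$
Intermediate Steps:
$B{\left(Z,b \right)} = 8$ ($B{\left(Z,b \right)} = 4 \left(-2 + 4\right) = 4 \cdot 2 = 8$)
$B{\left(d{\left(-2,3 \right)},-4 \right)} N{\left(0 \right)} 11 = 8 \left(-5\right) 11 = \left(-40\right) 11 = -440$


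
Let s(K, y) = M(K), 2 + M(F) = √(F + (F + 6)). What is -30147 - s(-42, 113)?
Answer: -30145 - I*√78 ≈ -30145.0 - 8.8318*I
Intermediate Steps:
M(F) = -2 + √(6 + 2*F) (M(F) = -2 + √(F + (F + 6)) = -2 + √(F + (6 + F)) = -2 + √(6 + 2*F))
s(K, y) = -2 + √(6 + 2*K)
-30147 - s(-42, 113) = -30147 - (-2 + √(6 + 2*(-42))) = -30147 - (-2 + √(6 - 84)) = -30147 - (-2 + √(-78)) = -30147 - (-2 + I*√78) = -30147 + (2 - I*√78) = -30145 - I*√78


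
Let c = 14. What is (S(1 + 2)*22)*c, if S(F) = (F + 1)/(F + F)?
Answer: 616/3 ≈ 205.33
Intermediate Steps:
S(F) = (1 + F)/(2*F) (S(F) = (1 + F)/((2*F)) = (1 + F)*(1/(2*F)) = (1 + F)/(2*F))
(S(1 + 2)*22)*c = (((1 + (1 + 2))/(2*(1 + 2)))*22)*14 = (((1/2)*(1 + 3)/3)*22)*14 = (((1/2)*(1/3)*4)*22)*14 = ((2/3)*22)*14 = (44/3)*14 = 616/3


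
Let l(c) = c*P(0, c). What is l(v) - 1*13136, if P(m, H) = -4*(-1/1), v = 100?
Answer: -12736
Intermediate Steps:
P(m, H) = 4 (P(m, H) = -4/((-5*1/5)) = -4/(-1) = -4*(-1) = 4)
l(c) = 4*c (l(c) = c*4 = 4*c)
l(v) - 1*13136 = 4*100 - 1*13136 = 400 - 13136 = -12736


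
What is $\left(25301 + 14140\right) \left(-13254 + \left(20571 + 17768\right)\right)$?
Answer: $989377485$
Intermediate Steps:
$\left(25301 + 14140\right) \left(-13254 + \left(20571 + 17768\right)\right) = 39441 \left(-13254 + 38339\right) = 39441 \cdot 25085 = 989377485$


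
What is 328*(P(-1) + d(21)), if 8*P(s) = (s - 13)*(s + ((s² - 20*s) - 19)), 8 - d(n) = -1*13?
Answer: 6314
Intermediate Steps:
d(n) = 21 (d(n) = 8 - (-1)*13 = 8 - 1*(-13) = 8 + 13 = 21)
P(s) = (-13 + s)*(-19 + s² - 19*s)/8 (P(s) = ((s - 13)*(s + ((s² - 20*s) - 19)))/8 = ((-13 + s)*(s + (-19 + s² - 20*s)))/8 = ((-13 + s)*(-19 + s² - 19*s))/8 = (-13 + s)*(-19 + s² - 19*s)/8)
328*(P(-1) + d(21)) = 328*((247/8 - 4*(-1)² + (⅛)*(-1)³ + (57/2)*(-1)) + 21) = 328*((247/8 - 4*1 + (⅛)*(-1) - 57/2) + 21) = 328*((247/8 - 4 - ⅛ - 57/2) + 21) = 328*(-7/4 + 21) = 328*(77/4) = 6314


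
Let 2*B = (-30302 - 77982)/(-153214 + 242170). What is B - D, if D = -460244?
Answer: 20470705561/44478 ≈ 4.6024e+5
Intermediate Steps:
B = -27071/44478 (B = ((-30302 - 77982)/(-153214 + 242170))/2 = (-108284/88956)/2 = (-108284*1/88956)/2 = (½)*(-27071/22239) = -27071/44478 ≈ -0.60864)
B - D = -27071/44478 - 1*(-460244) = -27071/44478 + 460244 = 20470705561/44478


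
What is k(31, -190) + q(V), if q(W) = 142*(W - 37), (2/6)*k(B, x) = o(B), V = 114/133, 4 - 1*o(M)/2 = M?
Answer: -37060/7 ≈ -5294.3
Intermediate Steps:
o(M) = 8 - 2*M
V = 6/7 (V = 114*(1/133) = 6/7 ≈ 0.85714)
k(B, x) = 24 - 6*B (k(B, x) = 3*(8 - 2*B) = 24 - 6*B)
q(W) = -5254 + 142*W (q(W) = 142*(-37 + W) = -5254 + 142*W)
k(31, -190) + q(V) = (24 - 6*31) + (-5254 + 142*(6/7)) = (24 - 186) + (-5254 + 852/7) = -162 - 35926/7 = -37060/7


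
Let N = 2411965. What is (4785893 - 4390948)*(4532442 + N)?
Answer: 2742658822615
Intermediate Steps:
(4785893 - 4390948)*(4532442 + N) = (4785893 - 4390948)*(4532442 + 2411965) = 394945*6944407 = 2742658822615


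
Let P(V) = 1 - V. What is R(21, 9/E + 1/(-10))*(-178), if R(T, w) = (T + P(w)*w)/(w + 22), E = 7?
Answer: -9062069/56805 ≈ -159.53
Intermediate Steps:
R(T, w) = (T + w*(1 - w))/(22 + w) (R(T, w) = (T + (1 - w)*w)/(w + 22) = (T + w*(1 - w))/(22 + w))
R(21, 9/E + 1/(-10))*(-178) = ((21 - (9/7 + 1/(-10))*(-1 + (9/7 + 1/(-10))))/(22 + (9/7 + 1/(-10))))*(-178) = ((21 - (9*(⅐) + 1*(-⅒))*(-1 + (9*(⅐) + 1*(-⅒))))/(22 + (9*(⅐) + 1*(-⅒))))*(-178) = ((21 - (9/7 - ⅒)*(-1 + (9/7 - ⅒)))/(22 + (9/7 - ⅒)))*(-178) = ((21 - 1*83/70*(-1 + 83/70))/(22 + 83/70))*(-178) = ((21 - 1*83/70*13/70)/(1623/70))*(-178) = (70*(21 - 1079/4900)/1623)*(-178) = ((70/1623)*(101821/4900))*(-178) = (101821/113610)*(-178) = -9062069/56805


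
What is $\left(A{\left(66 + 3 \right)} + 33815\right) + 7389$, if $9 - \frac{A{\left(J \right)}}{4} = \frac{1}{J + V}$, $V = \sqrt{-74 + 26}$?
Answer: $\frac{66107628}{1603} + \frac{16 i \sqrt{3}}{4809} \approx 41240.0 + 0.0057627 i$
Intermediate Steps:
$V = 4 i \sqrt{3}$ ($V = \sqrt{-48} = 4 i \sqrt{3} \approx 6.9282 i$)
$A{\left(J \right)} = 36 - \frac{4}{J + 4 i \sqrt{3}}$
$\left(A{\left(66 + 3 \right)} + 33815\right) + 7389 = \left(\frac{4 \left(-1 + 9 \left(66 + 3\right) + 36 i \sqrt{3}\right)}{\left(66 + 3\right) + 4 i \sqrt{3}} + 33815\right) + 7389 = \left(\frac{4 \left(-1 + 9 \cdot 69 + 36 i \sqrt{3}\right)}{69 + 4 i \sqrt{3}} + 33815\right) + 7389 = \left(\frac{4 \left(-1 + 621 + 36 i \sqrt{3}\right)}{69 + 4 i \sqrt{3}} + 33815\right) + 7389 = \left(\frac{4 \left(620 + 36 i \sqrt{3}\right)}{69 + 4 i \sqrt{3}} + 33815\right) + 7389 = \left(33815 + \frac{4 \left(620 + 36 i \sqrt{3}\right)}{69 + 4 i \sqrt{3}}\right) + 7389 = 41204 + \frac{4 \left(620 + 36 i \sqrt{3}\right)}{69 + 4 i \sqrt{3}}$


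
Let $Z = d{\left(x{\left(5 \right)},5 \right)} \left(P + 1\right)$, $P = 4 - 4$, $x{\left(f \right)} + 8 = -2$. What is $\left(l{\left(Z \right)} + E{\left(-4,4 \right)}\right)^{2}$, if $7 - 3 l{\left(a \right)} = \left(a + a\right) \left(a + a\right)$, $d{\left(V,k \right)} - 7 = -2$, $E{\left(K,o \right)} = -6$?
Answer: $1369$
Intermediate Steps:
$x{\left(f \right)} = -10$ ($x{\left(f \right)} = -8 - 2 = -10$)
$P = 0$
$d{\left(V,k \right)} = 5$ ($d{\left(V,k \right)} = 7 - 2 = 5$)
$Z = 5$ ($Z = 5 \left(0 + 1\right) = 5 \cdot 1 = 5$)
$l{\left(a \right)} = \frac{7}{3} - \frac{4 a^{2}}{3}$ ($l{\left(a \right)} = \frac{7}{3} - \frac{\left(a + a\right) \left(a + a\right)}{3} = \frac{7}{3} - \frac{2 a 2 a}{3} = \frac{7}{3} - \frac{4 a^{2}}{3}$)
$\left(l{\left(Z \right)} + E{\left(-4,4 \right)}\right)^{2} = \left(\left(\frac{7}{3} - \frac{4 \cdot 5^{2}}{3}\right) - 6\right)^{2} = \left(\left(\frac{7}{3} - \frac{100}{3}\right) - 6\right)^{2} = \left(-31 - 6\right)^{2} = \left(-37\right)^{2} = 1369$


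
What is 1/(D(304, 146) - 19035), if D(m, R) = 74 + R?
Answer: -1/18815 ≈ -5.3149e-5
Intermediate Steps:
1/(D(304, 146) - 19035) = 1/((74 + 146) - 19035) = 1/(220 - 19035) = 1/(-18815) = -1/18815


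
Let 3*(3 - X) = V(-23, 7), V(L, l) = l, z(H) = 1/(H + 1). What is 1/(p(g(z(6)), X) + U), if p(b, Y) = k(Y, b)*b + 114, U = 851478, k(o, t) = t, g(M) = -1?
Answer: 1/851593 ≈ 1.1743e-6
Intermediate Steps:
z(H) = 1/(1 + H)
X = ⅔ (X = 3 - ⅓*7 = 3 - 7/3 = ⅔ ≈ 0.66667)
p(b, Y) = 114 + b² (p(b, Y) = b*b + 114 = b² + 114 = 114 + b²)
1/(p(g(z(6)), X) + U) = 1/((114 + (-1)²) + 851478) = 1/((114 + 1) + 851478) = 1/(115 + 851478) = 1/851593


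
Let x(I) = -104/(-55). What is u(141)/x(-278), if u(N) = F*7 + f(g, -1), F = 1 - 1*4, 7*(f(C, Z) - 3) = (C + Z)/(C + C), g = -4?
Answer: -55165/5824 ≈ -9.4720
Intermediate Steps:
f(C, Z) = 3 + (C + Z)/(14*C) (f(C, Z) = 3 + ((C + Z)/(C + C))/7 = 3 + ((C + Z)/((2*C)))/7 = 3 + ((C + Z)*(1/(2*C)))/7 = 3 + ((C + Z)/(2*C))/7 = 3 + (C + Z)/(14*C))
x(I) = 104/55 (x(I) = -104*(-1/55) = 104/55)
F = -3 (F = 1 - 4 = -3)
u(N) = -1003/56 (u(N) = -3*7 + (1/14)*(-1 + 43*(-4))/(-4) = -21 + (1/14)*(-¼)*(-1 - 172) = -21 + (1/14)*(-¼)*(-173) = -21 + 173/56 = -1003/56)
u(141)/x(-278) = -1003/(56*104/55) = -1003/56*55/104 = -55165/5824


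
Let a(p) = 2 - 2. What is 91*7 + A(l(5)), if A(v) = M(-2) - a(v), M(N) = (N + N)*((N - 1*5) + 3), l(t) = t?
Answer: 653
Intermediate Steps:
a(p) = 0
M(N) = 2*N*(-2 + N) (M(N) = (2*N)*((N - 5) + 3) = (2*N)*((-5 + N) + 3) = (2*N)*(-2 + N) = 2*N*(-2 + N))
A(v) = 16 (A(v) = 2*(-2)*(-2 - 2) - 1*0 = 2*(-2)*(-4) + 0 = 16 + 0 = 16)
91*7 + A(l(5)) = 91*7 + 16 = 637 + 16 = 653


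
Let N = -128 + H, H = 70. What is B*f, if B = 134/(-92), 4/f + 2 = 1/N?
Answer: 7772/2691 ≈ 2.8881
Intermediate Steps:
N = -58 (N = -128 + 70 = -58)
f = -232/117 (f = 4/(-2 + 1/(-58)) = 4/(-2 - 1/58) = 4/(-117/58) = 4*(-58/117) = -232/117 ≈ -1.9829)
B = -67/46 (B = 134*(-1/92) = -67/46 ≈ -1.4565)
B*f = -67/46*(-232/117) = 7772/2691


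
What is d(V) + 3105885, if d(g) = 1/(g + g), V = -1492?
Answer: 9267960839/2984 ≈ 3.1059e+6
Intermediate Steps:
d(g) = 1/(2*g)
d(V) + 3105885 = (½)/(-1492) + 3105885 = (½)*(-1/1492) + 3105885 = -1/2984 + 3105885 = 9267960839/2984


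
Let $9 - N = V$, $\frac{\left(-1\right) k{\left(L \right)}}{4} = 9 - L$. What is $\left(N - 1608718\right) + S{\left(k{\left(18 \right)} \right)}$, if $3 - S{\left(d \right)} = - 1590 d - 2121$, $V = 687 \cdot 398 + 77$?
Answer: $-1822848$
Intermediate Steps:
$k{\left(L \right)} = -36 + 4 L$ ($k{\left(L \right)} = - 4 \left(9 - L\right) = -36 + 4 L$)
$V = 273503$ ($V = 273426 + 77 = 273503$)
$S{\left(d \right)} = 2124 + 1590 d$ ($S{\left(d \right)} = 3 - \left(- 1590 d - 2121\right) = 3 - \left(-2121 - 1590 d\right) = 3 + \left(2121 + 1590 d\right) = 2124 + 1590 d$)
$N = -273494$ ($N = 9 - 273503 = -273494$)
$\left(N - 1608718\right) + S{\left(k{\left(18 \right)} \right)} = \left(-273494 - 1608718\right) + \left(2124 + 1590 \left(-36 + 4 \cdot 18\right)\right) = \left(-273494 - 1608718\right) + \left(2124 + 1590 \left(-36 + 72\right)\right) = -1882212 + \left(2124 + 1590 \cdot 36\right) = -1882212 + \left(2124 + 57240\right) = -1882212 + 59364 = -1822848$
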